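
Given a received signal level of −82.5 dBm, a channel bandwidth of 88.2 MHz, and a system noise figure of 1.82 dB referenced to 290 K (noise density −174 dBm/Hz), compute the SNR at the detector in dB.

10.2 dB

Noise floor: N = −174 + 10 log₁₀(B) + NF
10 log₁₀(8.82×10⁷) = 79.45 dB
N = −174 + 79.45 + 1.82 = −92.73 dBm
SNR = P_sig − N = −82.5 − (−92.73) = 10.23 dB → 10.2 dB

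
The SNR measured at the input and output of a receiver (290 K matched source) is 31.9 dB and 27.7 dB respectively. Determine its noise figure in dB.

4.2 dB

NF (dB) = SNR_in(dB) − SNR_out(dB) when the source is at T₀
NF = 31.9 − 27.7 = 4.2 dB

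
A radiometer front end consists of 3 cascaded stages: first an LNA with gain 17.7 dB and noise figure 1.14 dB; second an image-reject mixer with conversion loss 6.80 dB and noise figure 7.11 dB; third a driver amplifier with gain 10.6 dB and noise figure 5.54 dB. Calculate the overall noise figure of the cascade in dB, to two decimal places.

1.99 dB

Convert to linear (a loss of L dB is a gain of −L dB): F_i = 10^(NF_i/10), G_i = 10^(G_i,dB/10)
  Stage 1: F_1 = 10^(1.14/10) = 1.300, G_1 = 10^(17.7/10) = 58.88
  Stage 2: F_2 = 10^(7.11/10) = 5.140, G_2 = 10^(−6.80/10) = 0.2089
  Stage 3: F_3 = 10^(5.54/10) = 3.581, G_3 = 10^(10.6/10) = 11.48
Friis cascade:
  F = 1.300 + (5.140 − 1)/58.88 + (3.581 − 1)/12.30 = 1.580
NF = 10 log₁₀(1.580) = 1.99 dB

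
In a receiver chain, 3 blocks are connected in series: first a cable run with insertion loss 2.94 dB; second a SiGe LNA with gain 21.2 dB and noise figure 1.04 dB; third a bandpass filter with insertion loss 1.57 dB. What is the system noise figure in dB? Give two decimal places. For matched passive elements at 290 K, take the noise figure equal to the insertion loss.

3.99 dB

Convert to linear (a loss of L dB is a gain of −L dB): F_i = 10^(NF_i/10), G_i = 10^(G_i,dB/10)
  Stage 1: F_1 = 10^(2.94/10) = 1.968, G_1 = 10^(−2.94/10) = 0.5082
  Stage 2: F_2 = 10^(1.04/10) = 1.271, G_2 = 10^(21.2/10) = 131.8
  Stage 3: F_3 = 10^(1.57/10) = 1.435, G_3 = 10^(−1.57/10) = 0.6966
Friis cascade:
  F = 1.968 + (1.271 − 1)/0.5082 + (1.435 − 1)/66.99 = 2.507
NF = 10 log₁₀(2.507) = 3.99 dB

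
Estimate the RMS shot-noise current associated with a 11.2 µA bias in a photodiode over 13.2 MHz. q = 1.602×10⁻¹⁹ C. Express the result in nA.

6.88 nA

I_n = √(2qI·B)
2qI·B = 2 × 1.602×10⁻¹⁹ × 1.12×10⁻⁵ × 1.32×10⁷ = 4.74×10⁻¹⁷ A²
I_n = √(4.74×10⁻¹⁷) = 6.88×10⁻⁹ A = 6.88 nA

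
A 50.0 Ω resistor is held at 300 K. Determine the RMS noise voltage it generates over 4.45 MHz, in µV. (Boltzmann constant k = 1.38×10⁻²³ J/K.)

1.92 µV

V_n = √(4kTRB)
4kTRB = 4 × 1.38×10⁻²³ × 300 × 5.00×10¹ × 4.45×10⁶ = 3.68×10⁻¹² V²
V_n = √(3.68×10⁻¹²) = 1.92×10⁻⁶ V = 1.92 µV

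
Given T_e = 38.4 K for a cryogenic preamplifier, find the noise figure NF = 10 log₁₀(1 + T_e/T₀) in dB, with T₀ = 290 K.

F = 1 + T_e/T₀ = 1 + 38.4/290 = 1.13241
NF = 10 log₁₀(1.13241) = 0.540 dB

0.540 dB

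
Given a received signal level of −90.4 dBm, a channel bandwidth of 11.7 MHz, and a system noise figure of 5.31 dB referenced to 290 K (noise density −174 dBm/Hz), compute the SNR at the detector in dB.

7.6 dB

Noise floor: N = −174 + 10 log₁₀(B) + NF
10 log₁₀(1.17×10⁷) = 70.68 dB
N = −174 + 70.68 + 5.31 = −98.01 dBm
SNR = P_sig − N = −90.4 − (−98.01) = 7.61 dB → 7.6 dB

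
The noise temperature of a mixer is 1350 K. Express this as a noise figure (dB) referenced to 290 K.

F = 1 + T_e/T₀ = 1 + 1350/290 = 5.65517
NF = 10 log₁₀(5.65517) = 7.52 dB

7.52 dB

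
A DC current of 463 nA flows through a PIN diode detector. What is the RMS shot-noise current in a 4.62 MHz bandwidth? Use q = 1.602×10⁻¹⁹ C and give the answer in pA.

828 pA

I_n = √(2qI·B)
2qI·B = 2 × 1.602×10⁻¹⁹ × 4.63×10⁻⁷ × 4.62×10⁶ = 6.85×10⁻¹⁹ A²
I_n = √(6.85×10⁻¹⁹) = 8.28×10⁻¹⁰ A = 828 pA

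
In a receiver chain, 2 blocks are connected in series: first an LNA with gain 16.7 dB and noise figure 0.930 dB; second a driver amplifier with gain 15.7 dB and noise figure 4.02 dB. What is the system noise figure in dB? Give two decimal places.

1.04 dB

Convert to linear (a loss of L dB is a gain of −L dB): F_i = 10^(NF_i/10), G_i = 10^(G_i,dB/10)
  Stage 1: F_1 = 10^(0.930/10) = 1.239, G_1 = 10^(16.7/10) = 46.77
  Stage 2: F_2 = 10^(4.02/10) = 2.523, G_2 = 10^(15.7/10) = 37.15
Friis cascade:
  F = 1.239 + (2.523 − 1)/46.77 = 1.271
NF = 10 log₁₀(1.271) = 1.04 dB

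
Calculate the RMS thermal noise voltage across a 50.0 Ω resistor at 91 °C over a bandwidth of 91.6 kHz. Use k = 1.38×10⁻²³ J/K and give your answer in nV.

T = 91 °C + 273.15 = 364.15 K
V_n = √(4kTRB)
4kTRB = 4 × 1.38×10⁻²³ × 364.15 × 5.00×10¹ × 9.16×10⁴ = 9.21×10⁻¹⁴ V²
V_n = √(9.21×10⁻¹⁴) = 3.03×10⁻⁷ V = 303 nV

303 nV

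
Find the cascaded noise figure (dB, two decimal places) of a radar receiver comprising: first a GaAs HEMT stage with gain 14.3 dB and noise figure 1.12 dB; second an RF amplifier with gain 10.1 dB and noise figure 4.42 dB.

Convert to linear (a loss of L dB is a gain of −L dB): F_i = 10^(NF_i/10), G_i = 10^(G_i,dB/10)
  Stage 1: F_1 = 10^(1.12/10) = 1.294, G_1 = 10^(14.3/10) = 26.92
  Stage 2: F_2 = 10^(4.42/10) = 2.767, G_2 = 10^(10.1/10) = 10.23
Friis cascade:
  F = 1.294 + (2.767 − 1)/26.92 = 1.360
NF = 10 log₁₀(1.360) = 1.33 dB

1.33 dB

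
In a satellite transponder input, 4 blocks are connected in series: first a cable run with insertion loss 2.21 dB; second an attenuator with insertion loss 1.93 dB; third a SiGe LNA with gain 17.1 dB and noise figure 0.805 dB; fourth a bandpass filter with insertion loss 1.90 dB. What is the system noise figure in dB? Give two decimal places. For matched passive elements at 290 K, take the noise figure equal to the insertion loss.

4.98 dB

Convert to linear (a loss of L dB is a gain of −L dB): F_i = 10^(NF_i/10), G_i = 10^(G_i,dB/10)
  Stage 1: F_1 = 10^(2.21/10) = 1.663, G_1 = 10^(−2.21/10) = 0.6012
  Stage 2: F_2 = 10^(1.93/10) = 1.560, G_2 = 10^(−1.93/10) = 0.6412
  Stage 3: F_3 = 10^(0.805/10) = 1.204, G_3 = 10^(17.1/10) = 51.29
  Stage 4: F_4 = 10^(1.90/10) = 1.549, G_4 = 10^(−1.90/10) = 0.6457
Friis cascade:
  F = 1.663 + (1.560 − 1)/0.6012 + (1.204 − 1)/0.3855 + (1.549 − 1)/19.77 = 3.150
NF = 10 log₁₀(3.150) = 4.98 dB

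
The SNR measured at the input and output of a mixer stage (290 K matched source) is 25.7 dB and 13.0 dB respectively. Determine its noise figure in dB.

NF (dB) = SNR_in(dB) − SNR_out(dB) when the source is at T₀
NF = 25.7 − 13.0 = 12.7 dB

12.7 dB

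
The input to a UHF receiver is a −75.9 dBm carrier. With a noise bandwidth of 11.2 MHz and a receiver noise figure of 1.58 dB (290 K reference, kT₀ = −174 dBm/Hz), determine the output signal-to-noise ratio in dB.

Noise floor: N = −174 + 10 log₁₀(B) + NF
10 log₁₀(1.12×10⁷) = 70.49 dB
N = −174 + 70.49 + 1.58 = −101.93 dBm
SNR = P_sig − N = −75.9 − (−101.93) = 26.03 dB → 26.0 dB

26.0 dB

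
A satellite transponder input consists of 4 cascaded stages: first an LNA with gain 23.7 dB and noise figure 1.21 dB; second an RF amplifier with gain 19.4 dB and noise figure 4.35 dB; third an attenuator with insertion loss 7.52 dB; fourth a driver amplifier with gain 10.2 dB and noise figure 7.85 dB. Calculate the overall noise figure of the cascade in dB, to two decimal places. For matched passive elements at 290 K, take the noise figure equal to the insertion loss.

Convert to linear (a loss of L dB is a gain of −L dB): F_i = 10^(NF_i/10), G_i = 10^(G_i,dB/10)
  Stage 1: F_1 = 10^(1.21/10) = 1.321, G_1 = 10^(23.7/10) = 234.4
  Stage 2: F_2 = 10^(4.35/10) = 2.723, G_2 = 10^(19.4/10) = 87.10
  Stage 3: F_3 = 10^(7.52/10) = 5.649, G_3 = 10^(−7.52/10) = 0.1770
  Stage 4: F_4 = 10^(7.85/10) = 6.095, G_4 = 10^(10.2/10) = 10.47
Friis cascade:
  F = 1.321 + (2.723 − 1)/234.4 + (5.649 − 1)/2.042×10⁴ + (6.095 − 1)/3614 = 1.330
NF = 10 log₁₀(1.330) = 1.24 dB

1.24 dB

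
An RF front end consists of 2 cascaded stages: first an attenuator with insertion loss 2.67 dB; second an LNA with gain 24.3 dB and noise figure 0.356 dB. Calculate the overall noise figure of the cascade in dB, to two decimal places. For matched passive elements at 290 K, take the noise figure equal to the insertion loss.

3.03 dB

Convert to linear (a loss of L dB is a gain of −L dB): F_i = 10^(NF_i/10), G_i = 10^(G_i,dB/10)
  Stage 1: F_1 = 10^(2.67/10) = 1.849, G_1 = 10^(−2.67/10) = 0.5408
  Stage 2: F_2 = 10^(0.356/10) = 1.085, G_2 = 10^(24.3/10) = 269.2
Friis cascade:
  F = 1.849 + (1.085 − 1)/0.5408 = 2.007
NF = 10 log₁₀(2.007) = 3.03 dB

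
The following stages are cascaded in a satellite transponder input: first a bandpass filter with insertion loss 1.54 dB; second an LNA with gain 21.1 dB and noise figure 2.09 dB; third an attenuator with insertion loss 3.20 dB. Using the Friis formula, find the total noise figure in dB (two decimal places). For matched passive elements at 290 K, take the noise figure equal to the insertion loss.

3.65 dB

Convert to linear (a loss of L dB is a gain of −L dB): F_i = 10^(NF_i/10), G_i = 10^(G_i,dB/10)
  Stage 1: F_1 = 10^(1.54/10) = 1.426, G_1 = 10^(−1.54/10) = 0.7015
  Stage 2: F_2 = 10^(2.09/10) = 1.618, G_2 = 10^(21.1/10) = 128.8
  Stage 3: F_3 = 10^(3.20/10) = 2.089, G_3 = 10^(−3.20/10) = 0.4786
Friis cascade:
  F = 1.426 + (1.618 − 1)/0.7015 + (2.089 − 1)/90.36 = 2.319
NF = 10 log₁₀(2.319) = 3.65 dB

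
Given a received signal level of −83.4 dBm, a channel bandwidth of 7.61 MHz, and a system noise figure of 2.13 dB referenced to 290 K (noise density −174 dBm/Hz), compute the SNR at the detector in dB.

Noise floor: N = −174 + 10 log₁₀(B) + NF
10 log₁₀(7.61×10⁶) = 68.81 dB
N = −174 + 68.81 + 2.13 = −103.06 dBm
SNR = P_sig − N = −83.4 − (−103.06) = 19.66 dB → 19.7 dB

19.7 dB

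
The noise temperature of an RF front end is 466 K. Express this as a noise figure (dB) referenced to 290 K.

4.16 dB

F = 1 + T_e/T₀ = 1 + 466/290 = 2.6069
NF = 10 log₁₀(2.6069) = 4.16 dB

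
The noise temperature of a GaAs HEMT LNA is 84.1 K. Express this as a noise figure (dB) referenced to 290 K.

1.11 dB

F = 1 + T_e/T₀ = 1 + 84.1/290 = 1.29
NF = 10 log₁₀(1.29) = 1.11 dB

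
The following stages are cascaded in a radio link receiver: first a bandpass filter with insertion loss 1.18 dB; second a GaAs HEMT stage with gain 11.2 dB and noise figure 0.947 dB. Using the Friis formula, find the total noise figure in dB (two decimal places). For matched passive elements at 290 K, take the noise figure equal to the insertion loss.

2.13 dB

Convert to linear (a loss of L dB is a gain of −L dB): F_i = 10^(NF_i/10), G_i = 10^(G_i,dB/10)
  Stage 1: F_1 = 10^(1.18/10) = 1.312, G_1 = 10^(−1.18/10) = 0.7621
  Stage 2: F_2 = 10^(0.947/10) = 1.244, G_2 = 10^(11.2/10) = 13.18
Friis cascade:
  F = 1.312 + (1.244 − 1)/0.7621 = 1.632
NF = 10 log₁₀(1.632) = 2.13 dB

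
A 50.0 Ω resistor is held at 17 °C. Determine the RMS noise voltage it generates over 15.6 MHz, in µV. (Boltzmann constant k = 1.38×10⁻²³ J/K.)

T = 17 °C + 273.15 = 290.15 K
V_n = √(4kTRB)
4kTRB = 4 × 1.38×10⁻²³ × 290.15 × 5.00×10¹ × 1.56×10⁷ = 1.25×10⁻¹¹ V²
V_n = √(1.25×10⁻¹¹) = 3.53×10⁻⁶ V = 3.53 µV

3.53 µV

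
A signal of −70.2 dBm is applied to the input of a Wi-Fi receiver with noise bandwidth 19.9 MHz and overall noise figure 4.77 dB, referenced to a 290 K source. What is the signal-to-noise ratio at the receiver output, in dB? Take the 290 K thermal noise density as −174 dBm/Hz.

26.0 dB

Noise floor: N = −174 + 10 log₁₀(B) + NF
10 log₁₀(1.99×10⁷) = 72.99 dB
N = −174 + 72.99 + 4.77 = −96.24 dBm
SNR = P_sig − N = −70.2 − (−96.24) = 26.04 dB → 26.0 dB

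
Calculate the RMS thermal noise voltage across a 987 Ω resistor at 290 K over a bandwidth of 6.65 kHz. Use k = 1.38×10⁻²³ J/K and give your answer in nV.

324 nV

V_n = √(4kTRB)
4kTRB = 4 × 1.38×10⁻²³ × 290 × 9.87×10² × 6.65×10³ = 1.05×10⁻¹³ V²
V_n = √(1.05×10⁻¹³) = 3.24×10⁻⁷ V = 324 nV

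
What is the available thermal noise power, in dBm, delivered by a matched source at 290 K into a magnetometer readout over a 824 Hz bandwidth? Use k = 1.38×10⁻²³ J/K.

P_n = kTB = 1.38×10⁻²³ × 290 × 8.24×10² = 3.30×10⁻¹⁸ W
In dBm: 10 log₁₀(3.30×10⁻¹⁸ / 10⁻³) = −144.8 dBm

−144.8 dBm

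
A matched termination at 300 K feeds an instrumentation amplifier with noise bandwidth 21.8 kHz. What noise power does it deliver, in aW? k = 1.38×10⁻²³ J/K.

90.3 aW

P_n = kTB = 1.38×10⁻²³ × 300 × 2.18×10⁴ = 9.03×10⁻¹⁷ W = 90.3 aW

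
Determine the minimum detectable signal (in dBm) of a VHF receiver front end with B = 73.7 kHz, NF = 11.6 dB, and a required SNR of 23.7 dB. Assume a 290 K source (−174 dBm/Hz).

−90.0 dBm

Sensitivity = −174 + 10 log₁₀(B) + NF + SNR_min
= −174 + 48.67 + 11.6 + 23.7
= −90.03 dBm → −90.0 dBm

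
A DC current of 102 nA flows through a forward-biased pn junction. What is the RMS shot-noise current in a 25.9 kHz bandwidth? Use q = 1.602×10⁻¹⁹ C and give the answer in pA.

I_n = √(2qI·B)
2qI·B = 2 × 1.602×10⁻¹⁹ × 1.02×10⁻⁷ × 2.59×10⁴ = 8.46×10⁻²² A²
I_n = √(8.46×10⁻²²) = 2.91×10⁻¹¹ A = 29.1 pA

29.1 pA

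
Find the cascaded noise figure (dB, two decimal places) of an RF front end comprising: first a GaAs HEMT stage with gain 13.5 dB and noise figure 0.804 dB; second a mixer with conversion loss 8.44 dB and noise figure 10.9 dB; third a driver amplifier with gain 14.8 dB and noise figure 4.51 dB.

3.57 dB

Convert to linear (a loss of L dB is a gain of −L dB): F_i = 10^(NF_i/10), G_i = 10^(G_i,dB/10)
  Stage 1: F_1 = 10^(0.804/10) = 1.203, G_1 = 10^(13.5/10) = 22.39
  Stage 2: F_2 = 10^(10.9/10) = 12.30, G_2 = 10^(−8.44/10) = 0.1432
  Stage 3: F_3 = 10^(4.51/10) = 2.825, G_3 = 10^(14.8/10) = 30.20
Friis cascade:
  F = 1.203 + (12.30 − 1)/22.39 + (2.825 − 1)/3.206 = 2.277
NF = 10 log₁₀(2.277) = 3.57 dB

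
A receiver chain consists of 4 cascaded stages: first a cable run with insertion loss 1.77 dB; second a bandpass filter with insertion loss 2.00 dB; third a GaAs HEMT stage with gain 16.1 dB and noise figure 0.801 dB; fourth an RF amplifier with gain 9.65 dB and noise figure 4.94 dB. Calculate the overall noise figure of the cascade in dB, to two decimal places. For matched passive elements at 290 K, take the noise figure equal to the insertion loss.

Convert to linear (a loss of L dB is a gain of −L dB): F_i = 10^(NF_i/10), G_i = 10^(G_i,dB/10)
  Stage 1: F_1 = 10^(1.77/10) = 1.503, G_1 = 10^(−1.77/10) = 0.6653
  Stage 2: F_2 = 10^(2.00/10) = 1.585, G_2 = 10^(−2.00/10) = 0.6310
  Stage 3: F_3 = 10^(0.801/10) = 1.203, G_3 = 10^(16.1/10) = 40.74
  Stage 4: F_4 = 10^(4.94/10) = 3.119, G_4 = 10^(9.65/10) = 9.226
Friis cascade:
  F = 1.503 + (1.585 − 1)/0.6653 + (1.203 − 1)/0.4198 + (3.119 − 1)/17.10 = 2.989
NF = 10 log₁₀(2.989) = 4.75 dB

4.75 dB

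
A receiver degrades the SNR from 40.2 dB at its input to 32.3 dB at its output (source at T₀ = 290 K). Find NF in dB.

7.9 dB

NF (dB) = SNR_in(dB) − SNR_out(dB) when the source is at T₀
NF = 40.2 − 32.3 = 7.9 dB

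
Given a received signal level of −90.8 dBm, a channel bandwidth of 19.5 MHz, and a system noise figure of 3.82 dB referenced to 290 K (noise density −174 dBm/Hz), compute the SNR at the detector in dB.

Noise floor: N = −174 + 10 log₁₀(B) + NF
10 log₁₀(1.95×10⁷) = 72.9 dB
N = −174 + 72.9 + 3.82 = −97.28 dBm
SNR = P_sig − N = −90.8 − (−97.28) = 6.48 dB → 6.5 dB

6.5 dB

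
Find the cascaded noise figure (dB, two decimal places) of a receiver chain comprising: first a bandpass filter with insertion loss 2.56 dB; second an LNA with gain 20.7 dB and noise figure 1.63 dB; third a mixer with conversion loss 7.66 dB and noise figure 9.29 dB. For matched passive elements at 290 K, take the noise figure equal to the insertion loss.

Convert to linear (a loss of L dB is a gain of −L dB): F_i = 10^(NF_i/10), G_i = 10^(G_i,dB/10)
  Stage 1: F_1 = 10^(2.56/10) = 1.803, G_1 = 10^(−2.56/10) = 0.5546
  Stage 2: F_2 = 10^(1.63/10) = 1.455, G_2 = 10^(20.7/10) = 117.5
  Stage 3: F_3 = 10^(9.29/10) = 8.492, G_3 = 10^(−7.66/10) = 0.1714
Friis cascade:
  F = 1.803 + (1.455 − 1)/0.5546 + (8.492 − 1)/65.16 = 2.739
NF = 10 log₁₀(2.739) = 4.38 dB

4.38 dB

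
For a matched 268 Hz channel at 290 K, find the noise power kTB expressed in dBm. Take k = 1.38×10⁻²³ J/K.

P_n = kTB = 1.38×10⁻²³ × 290 × 2.68×10² = 1.07×10⁻¹⁸ W
In dBm: 10 log₁₀(1.07×10⁻¹⁸ / 10⁻³) = −149.7 dBm

−149.7 dBm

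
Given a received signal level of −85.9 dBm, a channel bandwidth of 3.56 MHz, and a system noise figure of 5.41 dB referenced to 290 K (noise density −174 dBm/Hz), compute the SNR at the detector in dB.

17.2 dB

Noise floor: N = −174 + 10 log₁₀(B) + NF
10 log₁₀(3.56×10⁶) = 65.51 dB
N = −174 + 65.51 + 5.41 = −103.08 dBm
SNR = P_sig − N = −85.9 − (−103.08) = 17.18 dB → 17.2 dB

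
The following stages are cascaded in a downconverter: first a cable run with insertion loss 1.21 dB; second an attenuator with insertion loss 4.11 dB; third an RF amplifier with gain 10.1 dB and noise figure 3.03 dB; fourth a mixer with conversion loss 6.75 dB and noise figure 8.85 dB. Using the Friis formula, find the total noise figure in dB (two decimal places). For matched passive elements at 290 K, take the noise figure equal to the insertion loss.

Convert to linear (a loss of L dB is a gain of −L dB): F_i = 10^(NF_i/10), G_i = 10^(G_i,dB/10)
  Stage 1: F_1 = 10^(1.21/10) = 1.321, G_1 = 10^(−1.21/10) = 0.7568
  Stage 2: F_2 = 10^(4.11/10) = 2.576, G_2 = 10^(−4.11/10) = 0.3882
  Stage 3: F_3 = 10^(3.03/10) = 2.009, G_3 = 10^(10.1/10) = 10.23
  Stage 4: F_4 = 10^(8.85/10) = 7.674, G_4 = 10^(−6.75/10) = 0.2113
Friis cascade:
  F = 1.321 + (2.576 − 1)/0.7568 + (2.009 − 1)/0.2938 + (7.674 − 1)/3.006 = 9.059
NF = 10 log₁₀(9.059) = 9.57 dB

9.57 dB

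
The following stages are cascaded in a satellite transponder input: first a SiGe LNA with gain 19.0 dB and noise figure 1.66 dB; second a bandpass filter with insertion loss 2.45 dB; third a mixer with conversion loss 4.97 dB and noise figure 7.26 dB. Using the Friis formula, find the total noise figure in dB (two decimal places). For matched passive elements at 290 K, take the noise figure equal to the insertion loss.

1.96 dB

Convert to linear (a loss of L dB is a gain of −L dB): F_i = 10^(NF_i/10), G_i = 10^(G_i,dB/10)
  Stage 1: F_1 = 10^(1.66/10) = 1.466, G_1 = 10^(19.0/10) = 79.43
  Stage 2: F_2 = 10^(2.45/10) = 1.758, G_2 = 10^(−2.45/10) = 0.5689
  Stage 3: F_3 = 10^(7.26/10) = 5.321, G_3 = 10^(−4.97/10) = 0.3184
Friis cascade:
  F = 1.466 + (1.758 − 1)/79.43 + (5.321 − 1)/45.19 = 1.571
NF = 10 log₁₀(1.571) = 1.96 dB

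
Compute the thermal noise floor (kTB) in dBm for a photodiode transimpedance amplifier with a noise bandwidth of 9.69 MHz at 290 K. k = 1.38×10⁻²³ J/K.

−104.1 dBm

P_n = kTB = 1.38×10⁻²³ × 290 × 9.69×10⁶ = 3.88×10⁻¹⁴ W
In dBm: 10 log₁₀(3.88×10⁻¹⁴ / 10⁻³) = −104.1 dBm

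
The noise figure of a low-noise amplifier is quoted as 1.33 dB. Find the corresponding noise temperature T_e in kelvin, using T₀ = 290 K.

104 K

F = 10^(1.33/10) = 1.35831
T_e = (F − 1)·T₀ = (1.35831 − 1) × 290 = 104 K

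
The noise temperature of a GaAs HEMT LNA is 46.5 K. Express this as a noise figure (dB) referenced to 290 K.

F = 1 + T_e/T₀ = 1 + 46.5/290 = 1.16034
NF = 10 log₁₀(1.16034) = 0.646 dB

0.646 dB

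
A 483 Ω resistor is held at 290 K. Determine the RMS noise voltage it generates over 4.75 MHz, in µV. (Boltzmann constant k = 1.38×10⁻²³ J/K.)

6.06 µV

V_n = √(4kTRB)
4kTRB = 4 × 1.38×10⁻²³ × 290 × 4.83×10² × 4.75×10⁶ = 3.67×10⁻¹¹ V²
V_n = √(3.67×10⁻¹¹) = 6.06×10⁻⁶ V = 6.06 µV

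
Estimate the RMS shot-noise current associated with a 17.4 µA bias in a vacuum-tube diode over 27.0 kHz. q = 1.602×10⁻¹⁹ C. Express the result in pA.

388 pA

I_n = √(2qI·B)
2qI·B = 2 × 1.602×10⁻¹⁹ × 1.74×10⁻⁵ × 2.70×10⁴ = 1.51×10⁻¹⁹ A²
I_n = √(1.51×10⁻¹⁹) = 3.88×10⁻¹⁰ A = 388 pA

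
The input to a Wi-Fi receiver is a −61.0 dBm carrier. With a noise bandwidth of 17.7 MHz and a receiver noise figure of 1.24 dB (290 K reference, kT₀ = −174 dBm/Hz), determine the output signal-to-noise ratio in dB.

Noise floor: N = −174 + 10 log₁₀(B) + NF
10 log₁₀(1.77×10⁷) = 72.48 dB
N = −174 + 72.48 + 1.24 = −100.28 dBm
SNR = P_sig − N = −61.0 − (−100.28) = 39.28 dB → 39.3 dB

39.3 dB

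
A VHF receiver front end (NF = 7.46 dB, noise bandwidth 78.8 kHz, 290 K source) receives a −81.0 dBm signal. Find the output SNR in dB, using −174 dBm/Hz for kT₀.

Noise floor: N = −174 + 10 log₁₀(B) + NF
10 log₁₀(7.88×10⁴) = 48.97 dB
N = −174 + 48.97 + 7.46 = −117.57 dBm
SNR = P_sig − N = −81.0 − (−117.57) = 36.57 dB → 36.6 dB

36.6 dB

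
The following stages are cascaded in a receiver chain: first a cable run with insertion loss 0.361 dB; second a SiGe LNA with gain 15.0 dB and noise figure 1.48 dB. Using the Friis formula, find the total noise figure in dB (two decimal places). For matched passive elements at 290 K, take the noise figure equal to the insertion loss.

1.84 dB

Convert to linear (a loss of L dB is a gain of −L dB): F_i = 10^(NF_i/10), G_i = 10^(G_i,dB/10)
  Stage 1: F_1 = 10^(0.361/10) = 1.087, G_1 = 10^(−0.361/10) = 0.9202
  Stage 2: F_2 = 10^(1.48/10) = 1.406, G_2 = 10^(15.0/10) = 31.62
Friis cascade:
  F = 1.087 + (1.406 − 1)/0.9202 = 1.528
NF = 10 log₁₀(1.528) = 1.84 dB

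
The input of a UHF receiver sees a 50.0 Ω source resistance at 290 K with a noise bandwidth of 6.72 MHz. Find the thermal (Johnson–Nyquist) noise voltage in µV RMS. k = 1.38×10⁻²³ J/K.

2.32 µV

V_n = √(4kTRB)
4kTRB = 4 × 1.38×10⁻²³ × 290 × 5.00×10¹ × 6.72×10⁶ = 5.38×10⁻¹² V²
V_n = √(5.38×10⁻¹²) = 2.32×10⁻⁶ V = 2.32 µV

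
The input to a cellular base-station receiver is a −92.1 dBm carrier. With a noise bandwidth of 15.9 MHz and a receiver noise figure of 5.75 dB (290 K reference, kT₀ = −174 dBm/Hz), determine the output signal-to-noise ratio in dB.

Noise floor: N = −174 + 10 log₁₀(B) + NF
10 log₁₀(1.59×10⁷) = 72.01 dB
N = −174 + 72.01 + 5.75 = −96.24 dBm
SNR = P_sig − N = −92.1 − (−96.24) = 4.14 dB → 4.1 dB

4.1 dB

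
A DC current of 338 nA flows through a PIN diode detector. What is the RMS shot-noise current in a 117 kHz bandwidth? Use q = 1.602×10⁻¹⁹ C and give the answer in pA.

113 pA

I_n = √(2qI·B)
2qI·B = 2 × 1.602×10⁻¹⁹ × 3.38×10⁻⁷ × 1.17×10⁵ = 1.27×10⁻²⁰ A²
I_n = √(1.27×10⁻²⁰) = 1.13×10⁻¹⁰ A = 113 pA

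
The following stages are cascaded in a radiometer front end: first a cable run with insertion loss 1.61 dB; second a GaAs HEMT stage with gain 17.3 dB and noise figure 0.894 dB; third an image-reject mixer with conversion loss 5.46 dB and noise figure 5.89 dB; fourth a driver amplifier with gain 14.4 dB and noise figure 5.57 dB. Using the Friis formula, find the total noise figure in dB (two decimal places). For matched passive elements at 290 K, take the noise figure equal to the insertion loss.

Convert to linear (a loss of L dB is a gain of −L dB): F_i = 10^(NF_i/10), G_i = 10^(G_i,dB/10)
  Stage 1: F_1 = 10^(1.61/10) = 1.449, G_1 = 10^(−1.61/10) = 0.6902
  Stage 2: F_2 = 10^(0.894/10) = 1.229, G_2 = 10^(17.3/10) = 53.70
  Stage 3: F_3 = 10^(5.89/10) = 3.882, G_3 = 10^(−5.46/10) = 0.2844
  Stage 4: F_4 = 10^(5.57/10) = 3.606, G_4 = 10^(14.4/10) = 27.54
Friis cascade:
  F = 1.449 + (1.229 − 1)/0.6902 + (3.882 − 1)/37.07 + (3.606 − 1)/10.54 = 2.105
NF = 10 log₁₀(2.105) = 3.23 dB

3.23 dB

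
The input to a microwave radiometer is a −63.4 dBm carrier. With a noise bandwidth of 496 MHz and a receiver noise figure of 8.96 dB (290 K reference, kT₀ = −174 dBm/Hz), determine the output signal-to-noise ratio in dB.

Noise floor: N = −174 + 10 log₁₀(B) + NF
10 log₁₀(4.96×10⁸) = 86.95 dB
N = −174 + 86.95 + 8.96 = −78.09 dBm
SNR = P_sig − N = −63.4 − (−78.09) = 14.69 dB → 14.7 dB

14.7 dB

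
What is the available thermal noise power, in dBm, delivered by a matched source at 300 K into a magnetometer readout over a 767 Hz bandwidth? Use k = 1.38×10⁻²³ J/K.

−145.0 dBm

P_n = kTB = 1.38×10⁻²³ × 300 × 7.67×10² = 3.18×10⁻¹⁸ W
In dBm: 10 log₁₀(3.18×10⁻¹⁸ / 10⁻³) = −145.0 dBm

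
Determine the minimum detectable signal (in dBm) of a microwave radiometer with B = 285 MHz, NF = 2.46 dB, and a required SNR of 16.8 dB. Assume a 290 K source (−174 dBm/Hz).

−70.2 dBm

Sensitivity = −174 + 10 log₁₀(B) + NF + SNR_min
= −174 + 84.55 + 2.46 + 16.8
= −70.19 dBm → −70.2 dBm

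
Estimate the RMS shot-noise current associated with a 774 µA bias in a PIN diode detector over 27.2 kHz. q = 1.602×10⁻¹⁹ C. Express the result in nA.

2.60 nA

I_n = √(2qI·B)
2qI·B = 2 × 1.602×10⁻¹⁹ × 7.74×10⁻⁴ × 2.72×10⁴ = 6.75×10⁻¹⁸ A²
I_n = √(6.75×10⁻¹⁸) = 2.60×10⁻⁹ A = 2.60 nA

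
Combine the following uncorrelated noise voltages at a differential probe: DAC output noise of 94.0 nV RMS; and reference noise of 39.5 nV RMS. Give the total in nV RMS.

Uncorrelated sources add in power (mean-square): V_tot = √(ΣV_i²)
V_tot = √[(9.40×10⁻⁸)² + (3.95×10⁻⁸)²] = 1.02×10⁻⁷ V = 102 nV

102 nV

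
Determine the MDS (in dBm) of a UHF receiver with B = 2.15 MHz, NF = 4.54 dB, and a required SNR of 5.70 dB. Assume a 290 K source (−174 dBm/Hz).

Sensitivity = −174 + 10 log₁₀(B) + NF + SNR_min
= −174 + 63.32 + 4.54 + 5.70
= −100.44 dBm → −100.4 dBm

−100.4 dBm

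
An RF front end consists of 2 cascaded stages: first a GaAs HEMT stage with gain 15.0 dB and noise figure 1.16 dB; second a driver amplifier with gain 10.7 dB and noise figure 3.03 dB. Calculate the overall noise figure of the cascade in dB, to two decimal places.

Convert to linear (a loss of L dB is a gain of −L dB): F_i = 10^(NF_i/10), G_i = 10^(G_i,dB/10)
  Stage 1: F_1 = 10^(1.16/10) = 1.306, G_1 = 10^(15.0/10) = 31.62
  Stage 2: F_2 = 10^(3.03/10) = 2.009, G_2 = 10^(10.7/10) = 11.75
Friis cascade:
  F = 1.306 + (2.009 − 1)/31.62 = 1.338
NF = 10 log₁₀(1.338) = 1.26 dB

1.26 dB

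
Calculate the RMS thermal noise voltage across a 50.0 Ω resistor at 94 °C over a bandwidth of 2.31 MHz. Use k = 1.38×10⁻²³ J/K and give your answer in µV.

1.53 µV

T = 94 °C + 273.15 = 367.15 K
V_n = √(4kTRB)
4kTRB = 4 × 1.38×10⁻²³ × 367.15 × 5.00×10¹ × 2.31×10⁶ = 2.34×10⁻¹² V²
V_n = √(2.34×10⁻¹²) = 1.53×10⁻⁶ V = 1.53 µV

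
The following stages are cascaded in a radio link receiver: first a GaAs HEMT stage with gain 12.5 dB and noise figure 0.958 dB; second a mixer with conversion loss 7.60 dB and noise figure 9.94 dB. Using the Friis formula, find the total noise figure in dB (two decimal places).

Convert to linear (a loss of L dB is a gain of −L dB): F_i = 10^(NF_i/10), G_i = 10^(G_i,dB/10)
  Stage 1: F_1 = 10^(0.958/10) = 1.247, G_1 = 10^(12.5/10) = 17.78
  Stage 2: F_2 = 10^(9.94/10) = 9.863, G_2 = 10^(−7.60/10) = 0.1738
Friis cascade:
  F = 1.247 + (9.863 − 1)/17.78 = 1.745
NF = 10 log₁₀(1.745) = 2.42 dB

2.42 dB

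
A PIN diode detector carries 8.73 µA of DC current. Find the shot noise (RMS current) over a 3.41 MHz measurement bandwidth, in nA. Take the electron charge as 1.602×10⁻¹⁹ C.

3.09 nA

I_n = √(2qI·B)
2qI·B = 2 × 1.602×10⁻¹⁹ × 8.73×10⁻⁶ × 3.41×10⁶ = 9.54×10⁻¹⁸ A²
I_n = √(9.54×10⁻¹⁸) = 3.09×10⁻⁹ A = 3.09 nA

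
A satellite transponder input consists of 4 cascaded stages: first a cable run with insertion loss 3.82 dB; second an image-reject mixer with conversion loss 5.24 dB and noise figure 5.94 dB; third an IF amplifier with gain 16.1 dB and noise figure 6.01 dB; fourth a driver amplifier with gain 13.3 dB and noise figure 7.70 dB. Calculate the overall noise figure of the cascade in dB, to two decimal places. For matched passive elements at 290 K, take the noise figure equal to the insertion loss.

Convert to linear (a loss of L dB is a gain of −L dB): F_i = 10^(NF_i/10), G_i = 10^(G_i,dB/10)
  Stage 1: F_1 = 10^(3.82/10) = 2.410, G_1 = 10^(−3.82/10) = 0.4150
  Stage 2: F_2 = 10^(5.94/10) = 3.926, G_2 = 10^(−5.24/10) = 0.2992
  Stage 3: F_3 = 10^(6.01/10) = 3.990, G_3 = 10^(16.1/10) = 40.74
  Stage 4: F_4 = 10^(7.70/10) = 5.888, G_4 = 10^(13.3/10) = 21.38
Friis cascade:
  F = 2.410 + (3.926 − 1)/0.4150 + (3.990 − 1)/0.1242 + (5.888 − 1)/5.058 = 34.51
NF = 10 log₁₀(34.51) = 15.38 dB

15.38 dB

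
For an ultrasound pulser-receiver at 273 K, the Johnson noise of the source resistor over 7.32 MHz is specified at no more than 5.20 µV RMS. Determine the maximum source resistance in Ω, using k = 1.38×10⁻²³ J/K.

245 Ω

Johnson–Nyquist: V_n = √(4kTRB) ⇒ R = V_n² / (4kTB)
4kTB = 4 × 1.38×10⁻²³ × 273 × 7.32×10⁶ = 1.10×10⁻¹³
R = (5.20×10⁻⁶)² / 1.10×10⁻¹³ = 2.45×10² Ω = 245 Ω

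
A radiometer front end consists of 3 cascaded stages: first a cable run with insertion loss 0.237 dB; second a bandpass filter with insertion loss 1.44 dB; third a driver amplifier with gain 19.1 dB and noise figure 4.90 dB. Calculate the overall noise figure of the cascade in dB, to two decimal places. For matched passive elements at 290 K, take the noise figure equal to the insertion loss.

6.58 dB

Convert to linear (a loss of L dB is a gain of −L dB): F_i = 10^(NF_i/10), G_i = 10^(G_i,dB/10)
  Stage 1: F_1 = 10^(0.237/10) = 1.056, G_1 = 10^(−0.237/10) = 0.9469
  Stage 2: F_2 = 10^(1.44/10) = 1.393, G_2 = 10^(−1.44/10) = 0.7178
  Stage 3: F_3 = 10^(4.90/10) = 3.090, G_3 = 10^(19.1/10) = 81.28
Friis cascade:
  F = 1.056 + (1.393 − 1)/0.9469 + (3.090 − 1)/0.6797 = 4.547
NF = 10 log₁₀(4.547) = 6.58 dB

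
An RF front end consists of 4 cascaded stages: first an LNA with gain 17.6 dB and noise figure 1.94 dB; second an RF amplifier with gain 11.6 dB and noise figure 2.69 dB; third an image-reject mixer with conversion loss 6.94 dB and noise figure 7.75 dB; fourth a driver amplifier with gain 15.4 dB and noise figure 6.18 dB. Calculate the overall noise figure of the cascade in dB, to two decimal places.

Convert to linear (a loss of L dB is a gain of −L dB): F_i = 10^(NF_i/10), G_i = 10^(G_i,dB/10)
  Stage 1: F_1 = 10^(1.94/10) = 1.563, G_1 = 10^(17.6/10) = 57.54
  Stage 2: F_2 = 10^(2.69/10) = 1.858, G_2 = 10^(11.6/10) = 14.45
  Stage 3: F_3 = 10^(7.75/10) = 5.957, G_3 = 10^(−6.94/10) = 0.2023
  Stage 4: F_4 = 10^(6.18/10) = 4.150, G_4 = 10^(15.4/10) = 34.67
Friis cascade:
  F = 1.563 + (1.858 − 1)/57.54 + (5.957 − 1)/831.8 + (4.150 − 1)/168.3 = 1.603
NF = 10 log₁₀(1.603) = 2.05 dB

2.05 dB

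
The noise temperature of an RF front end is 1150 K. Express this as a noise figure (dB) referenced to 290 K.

6.96 dB

F = 1 + T_e/T₀ = 1 + 1150/290 = 4.96552
NF = 10 log₁₀(4.96552) = 6.96 dB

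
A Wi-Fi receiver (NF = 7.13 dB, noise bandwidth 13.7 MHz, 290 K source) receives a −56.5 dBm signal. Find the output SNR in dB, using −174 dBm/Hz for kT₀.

39.0 dB

Noise floor: N = −174 + 10 log₁₀(B) + NF
10 log₁₀(1.37×10⁷) = 71.37 dB
N = −174 + 71.37 + 7.13 = −95.50 dBm
SNR = P_sig − N = −56.5 − (−95.50) = 39.00 dB → 39.0 dB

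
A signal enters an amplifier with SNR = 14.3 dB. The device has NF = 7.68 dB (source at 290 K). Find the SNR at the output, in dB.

6.62 dB

By definition F = SNR_in/SNR_out, so in dB: SNR_out = SNR_in − NF
SNR_out = 14.3 − 7.68 = 6.62 dB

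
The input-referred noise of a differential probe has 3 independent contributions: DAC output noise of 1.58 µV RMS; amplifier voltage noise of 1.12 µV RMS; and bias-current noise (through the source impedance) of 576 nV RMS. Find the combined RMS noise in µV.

2.02 µV

Uncorrelated sources add in power (mean-square): V_tot = √(ΣV_i²)
V_tot = √[(1.58×10⁻⁶)² + (1.12×10⁻⁶)² + (5.76×10⁻⁷)²] = 2.02×10⁻⁶ V = 2.02 µV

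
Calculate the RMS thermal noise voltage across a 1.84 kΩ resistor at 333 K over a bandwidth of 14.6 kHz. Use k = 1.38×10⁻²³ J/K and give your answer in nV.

703 nV

V_n = √(4kTRB)
4kTRB = 4 × 1.38×10⁻²³ × 333 × 1.84×10³ × 1.46×10⁴ = 4.94×10⁻¹³ V²
V_n = √(4.94×10⁻¹³) = 7.03×10⁻⁷ V = 703 nV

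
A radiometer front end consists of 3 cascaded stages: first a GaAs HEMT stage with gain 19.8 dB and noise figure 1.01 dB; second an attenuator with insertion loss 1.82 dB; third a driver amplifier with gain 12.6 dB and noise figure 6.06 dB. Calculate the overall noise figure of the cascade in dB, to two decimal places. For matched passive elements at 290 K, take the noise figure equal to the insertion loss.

Convert to linear (a loss of L dB is a gain of −L dB): F_i = 10^(NF_i/10), G_i = 10^(G_i,dB/10)
  Stage 1: F_1 = 10^(1.01/10) = 1.262, G_1 = 10^(19.8/10) = 95.50
  Stage 2: F_2 = 10^(1.82/10) = 1.521, G_2 = 10^(−1.82/10) = 0.6577
  Stage 3: F_3 = 10^(6.06/10) = 4.036, G_3 = 10^(12.6/10) = 18.20
Friis cascade:
  F = 1.262 + (1.521 − 1)/95.50 + (4.036 − 1)/62.81 = 1.316
NF = 10 log₁₀(1.316) = 1.19 dB

1.19 dB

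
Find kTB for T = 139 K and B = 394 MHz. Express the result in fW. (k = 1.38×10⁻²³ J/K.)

P_n = kTB = 1.38×10⁻²³ × 139 × 3.94×10⁸ = 7.56×10⁻¹³ W = 756 fW

756 fW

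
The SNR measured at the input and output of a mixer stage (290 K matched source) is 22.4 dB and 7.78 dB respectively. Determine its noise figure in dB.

NF (dB) = SNR_in(dB) − SNR_out(dB) when the source is at T₀
NF = 22.4 − 7.78 = 14.62 dB

14.62 dB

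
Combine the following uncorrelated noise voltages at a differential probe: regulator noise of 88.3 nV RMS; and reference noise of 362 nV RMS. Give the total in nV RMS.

373 nV

Uncorrelated sources add in power (mean-square): V_tot = √(ΣV_i²)
V_tot = √[(8.83×10⁻⁸)² + (3.62×10⁻⁷)²] = 3.73×10⁻⁷ V = 373 nV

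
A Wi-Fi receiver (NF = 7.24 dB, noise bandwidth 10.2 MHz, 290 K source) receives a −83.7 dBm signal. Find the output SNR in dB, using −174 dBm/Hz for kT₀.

13.0 dB

Noise floor: N = −174 + 10 log₁₀(B) + NF
10 log₁₀(1.02×10⁷) = 70.09 dB
N = −174 + 70.09 + 7.24 = −96.67 dBm
SNR = P_sig − N = −83.7 − (−96.67) = 12.97 dB → 13.0 dB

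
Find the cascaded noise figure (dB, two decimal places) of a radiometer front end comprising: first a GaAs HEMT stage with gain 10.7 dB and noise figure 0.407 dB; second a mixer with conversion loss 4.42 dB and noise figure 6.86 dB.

1.54 dB

Convert to linear (a loss of L dB is a gain of −L dB): F_i = 10^(NF_i/10), G_i = 10^(G_i,dB/10)
  Stage 1: F_1 = 10^(0.407/10) = 1.098, G_1 = 10^(10.7/10) = 11.75
  Stage 2: F_2 = 10^(6.86/10) = 4.853, G_2 = 10^(−4.42/10) = 0.3614
Friis cascade:
  F = 1.098 + (4.853 − 1)/11.75 = 1.426
NF = 10 log₁₀(1.426) = 1.54 dB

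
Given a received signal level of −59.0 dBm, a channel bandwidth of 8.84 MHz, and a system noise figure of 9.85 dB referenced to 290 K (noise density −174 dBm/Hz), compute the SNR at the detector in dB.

35.7 dB

Noise floor: N = −174 + 10 log₁₀(B) + NF
10 log₁₀(8.84×10⁶) = 69.46 dB
N = −174 + 69.46 + 9.85 = −94.69 dBm
SNR = P_sig − N = −59.0 − (−94.69) = 35.69 dB → 35.7 dB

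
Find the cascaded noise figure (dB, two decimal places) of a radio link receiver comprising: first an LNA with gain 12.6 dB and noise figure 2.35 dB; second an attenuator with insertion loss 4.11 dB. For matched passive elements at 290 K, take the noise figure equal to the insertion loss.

Convert to linear (a loss of L dB is a gain of −L dB): F_i = 10^(NF_i/10), G_i = 10^(G_i,dB/10)
  Stage 1: F_1 = 10^(2.35/10) = 1.718, G_1 = 10^(12.6/10) = 18.20
  Stage 2: F_2 = 10^(4.11/10) = 2.576, G_2 = 10^(−4.11/10) = 0.3882
Friis cascade:
  F = 1.718 + (2.576 − 1)/18.20 = 1.805
NF = 10 log₁₀(1.805) = 2.56 dB

2.56 dB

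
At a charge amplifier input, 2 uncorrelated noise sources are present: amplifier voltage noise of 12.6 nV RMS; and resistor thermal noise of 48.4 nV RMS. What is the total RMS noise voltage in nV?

50.0 nV

Uncorrelated sources add in power (mean-square): V_tot = √(ΣV_i²)
V_tot = √[(1.26×10⁻⁸)² + (4.84×10⁻⁸)²] = 5.00×10⁻⁸ V = 50.0 nV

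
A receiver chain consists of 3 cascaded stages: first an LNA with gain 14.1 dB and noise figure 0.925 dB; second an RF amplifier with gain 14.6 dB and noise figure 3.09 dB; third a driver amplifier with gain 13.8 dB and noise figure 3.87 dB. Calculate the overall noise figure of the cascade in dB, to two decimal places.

1.07 dB

Convert to linear (a loss of L dB is a gain of −L dB): F_i = 10^(NF_i/10), G_i = 10^(G_i,dB/10)
  Stage 1: F_1 = 10^(0.925/10) = 1.237, G_1 = 10^(14.1/10) = 25.70
  Stage 2: F_2 = 10^(3.09/10) = 2.037, G_2 = 10^(14.6/10) = 28.84
  Stage 3: F_3 = 10^(3.87/10) = 2.438, G_3 = 10^(13.8/10) = 23.99
Friis cascade:
  F = 1.237 + (2.037 − 1)/25.70 + (2.438 − 1)/741.3 = 1.280
NF = 10 log₁₀(1.280) = 1.07 dB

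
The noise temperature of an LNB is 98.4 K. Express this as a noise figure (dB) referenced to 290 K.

F = 1 + T_e/T₀ = 1 + 98.4/290 = 1.33931
NF = 10 log₁₀(1.33931) = 1.27 dB

1.27 dB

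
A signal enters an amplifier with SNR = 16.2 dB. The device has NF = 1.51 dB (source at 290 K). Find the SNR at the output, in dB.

14.69 dB

By definition F = SNR_in/SNR_out, so in dB: SNR_out = SNR_in − NF
SNR_out = 16.2 − 1.51 = 14.69 dB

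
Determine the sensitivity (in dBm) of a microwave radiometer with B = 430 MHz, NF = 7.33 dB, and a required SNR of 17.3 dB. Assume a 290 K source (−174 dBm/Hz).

−63.0 dBm

Sensitivity = −174 + 10 log₁₀(B) + NF + SNR_min
= −174 + 86.33 + 7.33 + 17.3
= −63.04 dBm → −63.0 dBm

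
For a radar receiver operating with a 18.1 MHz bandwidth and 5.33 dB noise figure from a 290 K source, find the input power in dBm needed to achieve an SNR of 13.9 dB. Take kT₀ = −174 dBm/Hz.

−82.2 dBm

Sensitivity = −174 + 10 log₁₀(B) + NF + SNR_min
= −174 + 72.58 + 5.33 + 13.9
= −82.19 dBm → −82.2 dBm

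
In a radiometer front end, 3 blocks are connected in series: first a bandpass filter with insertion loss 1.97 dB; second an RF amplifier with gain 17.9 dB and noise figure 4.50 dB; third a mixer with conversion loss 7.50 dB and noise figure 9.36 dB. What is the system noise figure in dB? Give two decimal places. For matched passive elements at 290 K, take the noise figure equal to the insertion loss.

6.66 dB

Convert to linear (a loss of L dB is a gain of −L dB): F_i = 10^(NF_i/10), G_i = 10^(G_i,dB/10)
  Stage 1: F_1 = 10^(1.97/10) = 1.574, G_1 = 10^(−1.97/10) = 0.6353
  Stage 2: F_2 = 10^(4.50/10) = 2.818, G_2 = 10^(17.9/10) = 61.66
  Stage 3: F_3 = 10^(9.36/10) = 8.630, G_3 = 10^(−7.50/10) = 0.1778
Friis cascade:
  F = 1.574 + (2.818 − 1)/0.6353 + (8.630 − 1)/39.17 = 4.631
NF = 10 log₁₀(4.631) = 6.66 dB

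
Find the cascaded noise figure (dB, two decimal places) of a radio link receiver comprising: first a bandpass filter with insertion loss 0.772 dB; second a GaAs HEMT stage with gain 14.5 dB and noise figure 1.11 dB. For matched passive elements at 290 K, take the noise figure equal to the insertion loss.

Convert to linear (a loss of L dB is a gain of −L dB): F_i = 10^(NF_i/10), G_i = 10^(G_i,dB/10)
  Stage 1: F_1 = 10^(0.772/10) = 1.195, G_1 = 10^(−0.772/10) = 0.8371
  Stage 2: F_2 = 10^(1.11/10) = 1.291, G_2 = 10^(14.5/10) = 28.18
Friis cascade:
  F = 1.195 + (1.291 − 1)/0.8371 = 1.542
NF = 10 log₁₀(1.542) = 1.88 dB

1.88 dB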